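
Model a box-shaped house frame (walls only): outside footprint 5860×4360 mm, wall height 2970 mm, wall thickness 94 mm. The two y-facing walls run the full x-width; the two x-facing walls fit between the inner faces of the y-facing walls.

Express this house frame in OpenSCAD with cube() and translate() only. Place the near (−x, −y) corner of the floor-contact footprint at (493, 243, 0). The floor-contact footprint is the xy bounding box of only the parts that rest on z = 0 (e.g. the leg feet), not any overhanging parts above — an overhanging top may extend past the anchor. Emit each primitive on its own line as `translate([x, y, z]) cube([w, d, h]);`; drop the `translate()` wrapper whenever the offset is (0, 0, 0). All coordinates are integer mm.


translate([493, 243, 0]) cube([5860, 94, 2970]);
translate([493, 4509, 0]) cube([5860, 94, 2970]);
translate([493, 337, 0]) cube([94, 4172, 2970]);
translate([6259, 337, 0]) cube([94, 4172, 2970]);


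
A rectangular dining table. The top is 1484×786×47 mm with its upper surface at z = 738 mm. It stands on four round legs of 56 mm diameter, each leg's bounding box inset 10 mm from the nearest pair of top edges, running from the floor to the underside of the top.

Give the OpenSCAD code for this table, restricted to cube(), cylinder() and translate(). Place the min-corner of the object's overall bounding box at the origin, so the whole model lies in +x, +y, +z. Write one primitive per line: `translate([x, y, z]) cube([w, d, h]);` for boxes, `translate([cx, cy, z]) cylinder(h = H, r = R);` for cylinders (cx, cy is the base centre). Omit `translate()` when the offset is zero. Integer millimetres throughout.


translate([0, 0, 691]) cube([1484, 786, 47]);
translate([38, 38, 0]) cylinder(h = 691, r = 28);
translate([1446, 38, 0]) cylinder(h = 691, r = 28);
translate([38, 748, 0]) cylinder(h = 691, r = 28);
translate([1446, 748, 0]) cylinder(h = 691, r = 28);


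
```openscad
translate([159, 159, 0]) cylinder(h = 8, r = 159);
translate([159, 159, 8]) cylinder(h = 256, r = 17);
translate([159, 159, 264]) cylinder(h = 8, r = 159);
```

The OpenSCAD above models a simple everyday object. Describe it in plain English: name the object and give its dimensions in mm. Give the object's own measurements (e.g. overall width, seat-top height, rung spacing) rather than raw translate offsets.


A spool: two coaxial disc flanges of radius 159 mm and thickness 8 mm, joined by a core cylinder of radius 17 mm and height 256 mm. The lower flange rests on z = 0 and the three cylinders share a vertical axis.


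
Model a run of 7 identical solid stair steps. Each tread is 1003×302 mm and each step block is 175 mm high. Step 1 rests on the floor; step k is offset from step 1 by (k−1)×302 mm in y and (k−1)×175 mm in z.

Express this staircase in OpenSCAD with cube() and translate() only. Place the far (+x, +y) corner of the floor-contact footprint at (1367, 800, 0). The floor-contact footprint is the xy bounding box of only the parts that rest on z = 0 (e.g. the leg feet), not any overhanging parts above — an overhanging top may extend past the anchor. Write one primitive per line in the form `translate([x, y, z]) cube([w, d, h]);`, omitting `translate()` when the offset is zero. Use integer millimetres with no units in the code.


translate([364, 498, 0]) cube([1003, 302, 175]);
translate([364, 800, 175]) cube([1003, 302, 175]);
translate([364, 1102, 350]) cube([1003, 302, 175]);
translate([364, 1404, 525]) cube([1003, 302, 175]);
translate([364, 1706, 700]) cube([1003, 302, 175]);
translate([364, 2008, 875]) cube([1003, 302, 175]);
translate([364, 2310, 1050]) cube([1003, 302, 175]);


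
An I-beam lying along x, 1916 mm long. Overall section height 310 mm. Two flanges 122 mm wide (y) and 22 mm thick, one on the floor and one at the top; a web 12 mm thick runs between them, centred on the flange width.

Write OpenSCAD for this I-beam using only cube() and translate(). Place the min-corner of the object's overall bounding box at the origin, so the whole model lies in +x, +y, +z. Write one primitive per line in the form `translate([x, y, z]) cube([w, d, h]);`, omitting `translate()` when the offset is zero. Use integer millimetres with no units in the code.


cube([1916, 122, 22]);
translate([0, 55, 22]) cube([1916, 12, 266]);
translate([0, 0, 288]) cube([1916, 122, 22]);


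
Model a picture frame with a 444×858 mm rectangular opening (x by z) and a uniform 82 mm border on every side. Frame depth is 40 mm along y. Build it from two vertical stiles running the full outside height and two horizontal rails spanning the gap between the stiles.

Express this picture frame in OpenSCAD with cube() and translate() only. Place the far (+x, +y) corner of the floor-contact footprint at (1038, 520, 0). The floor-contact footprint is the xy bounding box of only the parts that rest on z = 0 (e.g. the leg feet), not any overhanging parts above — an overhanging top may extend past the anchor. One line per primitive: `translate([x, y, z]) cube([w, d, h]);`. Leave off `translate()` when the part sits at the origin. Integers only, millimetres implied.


translate([430, 480, 0]) cube([82, 40, 1022]);
translate([956, 480, 0]) cube([82, 40, 1022]);
translate([512, 480, 0]) cube([444, 40, 82]);
translate([512, 480, 940]) cube([444, 40, 82]);


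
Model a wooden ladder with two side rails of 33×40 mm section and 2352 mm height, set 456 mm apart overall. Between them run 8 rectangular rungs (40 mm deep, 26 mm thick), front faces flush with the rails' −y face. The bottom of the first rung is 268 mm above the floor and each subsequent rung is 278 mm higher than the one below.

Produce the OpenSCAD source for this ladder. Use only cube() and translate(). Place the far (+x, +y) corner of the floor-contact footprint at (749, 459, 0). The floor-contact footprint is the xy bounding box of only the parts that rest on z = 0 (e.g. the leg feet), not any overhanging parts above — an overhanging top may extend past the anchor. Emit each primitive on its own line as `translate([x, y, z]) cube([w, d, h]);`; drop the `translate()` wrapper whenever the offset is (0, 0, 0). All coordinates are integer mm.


translate([293, 419, 0]) cube([33, 40, 2352]);
translate([716, 419, 0]) cube([33, 40, 2352]);
translate([326, 419, 268]) cube([390, 40, 26]);
translate([326, 419, 546]) cube([390, 40, 26]);
translate([326, 419, 824]) cube([390, 40, 26]);
translate([326, 419, 1102]) cube([390, 40, 26]);
translate([326, 419, 1380]) cube([390, 40, 26]);
translate([326, 419, 1658]) cube([390, 40, 26]);
translate([326, 419, 1936]) cube([390, 40, 26]);
translate([326, 419, 2214]) cube([390, 40, 26]);


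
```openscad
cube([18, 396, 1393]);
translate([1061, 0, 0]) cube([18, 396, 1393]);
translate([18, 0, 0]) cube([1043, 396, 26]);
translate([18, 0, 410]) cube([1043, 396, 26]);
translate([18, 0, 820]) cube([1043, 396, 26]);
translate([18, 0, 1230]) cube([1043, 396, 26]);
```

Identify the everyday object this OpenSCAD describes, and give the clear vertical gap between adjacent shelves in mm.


A bookshelf. The clear shelf gap is 384 mm.

Two tall side panels with 4 horizontal boards between them — a bookshelf. The first two shelf undersides are at z = 0 and z = 410; with shelf thickness 26, the clear gap is 410 − 0 − 26 = 384 mm.


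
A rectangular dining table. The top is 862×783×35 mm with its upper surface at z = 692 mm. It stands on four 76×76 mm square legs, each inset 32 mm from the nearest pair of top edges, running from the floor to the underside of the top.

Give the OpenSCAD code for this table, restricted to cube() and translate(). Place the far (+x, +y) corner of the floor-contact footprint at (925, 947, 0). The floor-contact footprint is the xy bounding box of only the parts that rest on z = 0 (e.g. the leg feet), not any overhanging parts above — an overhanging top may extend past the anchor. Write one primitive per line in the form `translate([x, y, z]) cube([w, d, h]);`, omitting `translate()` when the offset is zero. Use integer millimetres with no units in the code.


translate([95, 196, 657]) cube([862, 783, 35]);
translate([127, 228, 0]) cube([76, 76, 657]);
translate([849, 228, 0]) cube([76, 76, 657]);
translate([127, 871, 0]) cube([76, 76, 657]);
translate([849, 871, 0]) cube([76, 76, 657]);


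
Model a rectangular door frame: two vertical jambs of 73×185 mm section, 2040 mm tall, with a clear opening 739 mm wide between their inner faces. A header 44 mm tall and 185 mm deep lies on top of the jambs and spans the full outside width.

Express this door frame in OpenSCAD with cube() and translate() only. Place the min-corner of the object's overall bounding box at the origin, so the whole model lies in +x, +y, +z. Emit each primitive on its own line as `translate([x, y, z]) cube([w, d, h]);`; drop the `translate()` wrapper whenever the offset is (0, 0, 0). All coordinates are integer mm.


cube([73, 185, 2040]);
translate([812, 0, 0]) cube([73, 185, 2040]);
translate([0, 0, 2040]) cube([885, 185, 44]);


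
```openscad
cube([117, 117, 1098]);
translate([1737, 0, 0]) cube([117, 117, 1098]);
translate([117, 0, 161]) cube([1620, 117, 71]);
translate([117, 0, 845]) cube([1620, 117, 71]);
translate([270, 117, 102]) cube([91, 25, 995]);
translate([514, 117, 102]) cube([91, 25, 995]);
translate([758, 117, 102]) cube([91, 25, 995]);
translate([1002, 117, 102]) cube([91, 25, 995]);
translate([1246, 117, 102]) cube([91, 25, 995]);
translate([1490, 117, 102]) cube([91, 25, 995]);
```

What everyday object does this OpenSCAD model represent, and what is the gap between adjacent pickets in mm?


A fence section. The picket gap is 153 mm.

Two posts, two rails, 6 pickets — a fence section. Span 1620 mm holds 6 pickets of 91 mm with 7 equal gaps: ⌊(1620 − 6·91) / 7⌋ = 153 mm.


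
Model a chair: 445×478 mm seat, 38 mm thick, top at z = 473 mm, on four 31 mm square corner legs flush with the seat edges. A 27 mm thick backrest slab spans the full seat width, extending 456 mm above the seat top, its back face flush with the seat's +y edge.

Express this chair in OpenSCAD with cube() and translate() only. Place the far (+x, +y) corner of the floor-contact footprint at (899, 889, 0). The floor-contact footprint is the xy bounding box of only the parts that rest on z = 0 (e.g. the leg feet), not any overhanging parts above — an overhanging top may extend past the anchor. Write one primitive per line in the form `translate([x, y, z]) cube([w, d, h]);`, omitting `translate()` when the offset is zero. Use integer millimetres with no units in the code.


// leg_h = 473 - 38 = 435
translate([454, 411, 435]) cube([445, 478, 38]);
translate([454, 411, 0]) cube([31, 31, 435]);
translate([868, 411, 0]) cube([31, 31, 435]);
translate([454, 858, 0]) cube([31, 31, 435]);
translate([868, 858, 0]) cube([31, 31, 435]);
translate([454, 862, 473]) cube([445, 27, 456]);


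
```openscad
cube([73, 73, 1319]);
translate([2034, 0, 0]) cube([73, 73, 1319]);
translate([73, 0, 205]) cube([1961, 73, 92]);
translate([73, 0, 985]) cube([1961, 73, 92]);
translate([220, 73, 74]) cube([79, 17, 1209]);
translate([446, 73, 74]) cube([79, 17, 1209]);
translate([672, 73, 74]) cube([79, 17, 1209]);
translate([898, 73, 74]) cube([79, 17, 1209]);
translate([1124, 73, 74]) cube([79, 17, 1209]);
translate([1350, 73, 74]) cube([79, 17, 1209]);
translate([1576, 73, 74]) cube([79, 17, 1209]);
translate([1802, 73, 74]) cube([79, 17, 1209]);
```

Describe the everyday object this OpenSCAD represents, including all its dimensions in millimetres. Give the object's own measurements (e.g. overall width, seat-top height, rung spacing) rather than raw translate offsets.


A fence section. Two 73×73 mm posts, 1319 mm tall, stand on the floor with a clear span of 1961 mm between their inner faces. Two horizontal rails of 73×92 mm section span the gap between the posts with their undersides at z = 205 mm and z = 985 mm, flush with the posts' −y face. 8 pickets, each 79 mm wide, 17 mm thick and 1209 mm tall, are fixed to the +y face of the rails with their bottoms at z = 74 mm, spaced across the span with a 147 mm gap after the −x post and between neighbouring pickets, with 153 mm left before the +x post.


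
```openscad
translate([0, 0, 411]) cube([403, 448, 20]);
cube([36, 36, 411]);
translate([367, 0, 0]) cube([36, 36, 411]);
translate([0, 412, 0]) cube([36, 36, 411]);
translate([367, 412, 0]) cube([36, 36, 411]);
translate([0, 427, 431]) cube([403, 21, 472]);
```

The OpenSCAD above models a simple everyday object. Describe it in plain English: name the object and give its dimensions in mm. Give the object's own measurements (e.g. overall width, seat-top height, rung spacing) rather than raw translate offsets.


A chair. The seat is a 403×448×20 mm slab with its top at z = 431 mm, on four 36×36 mm corner legs (flush with the seat edges, standing on z = 0). A flat backrest 21 mm thick, 472 mm tall, spans the full seat width and rises from the seat top along its +y edge, rear face flush with the rear of the seat.


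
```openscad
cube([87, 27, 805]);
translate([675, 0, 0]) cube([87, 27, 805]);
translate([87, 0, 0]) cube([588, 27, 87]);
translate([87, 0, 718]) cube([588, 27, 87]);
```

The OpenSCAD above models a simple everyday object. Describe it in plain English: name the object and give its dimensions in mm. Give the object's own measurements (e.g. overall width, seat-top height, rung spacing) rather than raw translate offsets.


A rectangular picture frame lying in the x–z plane (depth along y). The opening is 588 mm wide (x) by 631 mm tall (z), surrounded by a border 87 mm wide on all four sides. The frame is 27 mm deep and is made of two full-height vertical stiles with two horizontal rails fitted between them.


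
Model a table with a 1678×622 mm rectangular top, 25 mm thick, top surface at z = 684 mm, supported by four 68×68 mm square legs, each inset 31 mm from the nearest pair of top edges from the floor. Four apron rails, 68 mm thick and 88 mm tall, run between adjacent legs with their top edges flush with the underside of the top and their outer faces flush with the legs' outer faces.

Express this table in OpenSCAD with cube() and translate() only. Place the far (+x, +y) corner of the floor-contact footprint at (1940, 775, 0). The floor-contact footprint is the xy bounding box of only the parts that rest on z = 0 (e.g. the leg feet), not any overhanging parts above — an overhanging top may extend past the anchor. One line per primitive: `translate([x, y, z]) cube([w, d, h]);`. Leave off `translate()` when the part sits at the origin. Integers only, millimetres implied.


translate([293, 184, 659]) cube([1678, 622, 25]);
translate([324, 215, 0]) cube([68, 68, 659]);
translate([1872, 215, 0]) cube([68, 68, 659]);
translate([324, 707, 0]) cube([68, 68, 659]);
translate([1872, 707, 0]) cube([68, 68, 659]);
translate([392, 215, 571]) cube([1480, 68, 88]);
translate([392, 707, 571]) cube([1480, 68, 88]);
translate([324, 283, 571]) cube([68, 424, 88]);
translate([1872, 283, 571]) cube([68, 424, 88]);


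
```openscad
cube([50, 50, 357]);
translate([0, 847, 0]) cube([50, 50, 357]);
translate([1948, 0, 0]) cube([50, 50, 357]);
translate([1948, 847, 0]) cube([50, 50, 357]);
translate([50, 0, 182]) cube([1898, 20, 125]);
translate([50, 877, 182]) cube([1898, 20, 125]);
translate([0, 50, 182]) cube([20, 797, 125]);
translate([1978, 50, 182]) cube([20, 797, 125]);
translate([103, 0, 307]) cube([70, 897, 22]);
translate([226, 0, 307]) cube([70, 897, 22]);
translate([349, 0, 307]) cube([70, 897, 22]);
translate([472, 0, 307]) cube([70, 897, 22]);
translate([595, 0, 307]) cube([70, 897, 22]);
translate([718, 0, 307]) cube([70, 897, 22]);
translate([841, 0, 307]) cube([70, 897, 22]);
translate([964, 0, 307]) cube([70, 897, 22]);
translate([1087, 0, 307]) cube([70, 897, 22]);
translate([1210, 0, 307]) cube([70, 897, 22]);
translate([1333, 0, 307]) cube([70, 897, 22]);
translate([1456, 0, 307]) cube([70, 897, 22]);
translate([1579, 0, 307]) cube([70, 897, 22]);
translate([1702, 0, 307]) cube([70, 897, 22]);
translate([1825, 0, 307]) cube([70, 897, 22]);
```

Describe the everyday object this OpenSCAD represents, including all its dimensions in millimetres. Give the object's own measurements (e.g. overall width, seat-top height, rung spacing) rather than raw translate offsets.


A bed frame 1998 mm long (x) by 897 mm wide (y). Four 50×50 mm corner posts, 357 mm tall, at the corners of the footprint. Four rails of 20 mm thickness and 125 mm height run between adjacent posts with their undersides at z = 182 mm, their outer faces flush with the outside of the frame (the two x-running rails run between the posts' inner faces; the two y-running rails run between the posts' inner faces). 15 slats, each 70 mm wide (x) and 22 mm thick, lie across the top of the two x-running rails, running the full 897 mm width of the frame in y; along x they sit between the end posts with a 53 mm gap after the −x posts and between neighbouring slats and before the +x posts.


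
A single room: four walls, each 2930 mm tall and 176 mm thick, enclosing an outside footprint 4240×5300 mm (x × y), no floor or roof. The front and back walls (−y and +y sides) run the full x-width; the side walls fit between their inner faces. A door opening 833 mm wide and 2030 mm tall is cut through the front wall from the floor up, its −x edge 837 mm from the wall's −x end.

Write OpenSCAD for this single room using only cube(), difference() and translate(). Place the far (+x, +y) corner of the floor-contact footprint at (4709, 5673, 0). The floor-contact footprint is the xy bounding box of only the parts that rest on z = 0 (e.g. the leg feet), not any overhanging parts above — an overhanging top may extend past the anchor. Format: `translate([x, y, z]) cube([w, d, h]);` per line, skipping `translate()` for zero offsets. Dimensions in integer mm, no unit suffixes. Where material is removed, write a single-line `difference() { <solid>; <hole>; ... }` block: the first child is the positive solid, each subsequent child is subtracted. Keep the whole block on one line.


difference() { translate([469, 373, 0]) cube([4240, 176, 2930]); translate([1306, 373, 0]) cube([833, 176, 2030]); }
translate([469, 5497, 0]) cube([4240, 176, 2930]);
translate([469, 549, 0]) cube([176, 4948, 2930]);
translate([4533, 549, 0]) cube([176, 4948, 2930]);


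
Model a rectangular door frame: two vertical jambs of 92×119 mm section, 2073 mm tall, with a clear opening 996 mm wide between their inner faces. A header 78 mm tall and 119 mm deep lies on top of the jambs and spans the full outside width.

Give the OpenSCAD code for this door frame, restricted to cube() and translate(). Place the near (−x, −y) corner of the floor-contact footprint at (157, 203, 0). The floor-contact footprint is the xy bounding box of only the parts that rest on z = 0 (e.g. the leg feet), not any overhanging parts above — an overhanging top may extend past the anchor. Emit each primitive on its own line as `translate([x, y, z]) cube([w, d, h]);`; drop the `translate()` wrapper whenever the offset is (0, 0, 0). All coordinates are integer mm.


translate([157, 203, 0]) cube([92, 119, 2073]);
translate([1245, 203, 0]) cube([92, 119, 2073]);
translate([157, 203, 2073]) cube([1180, 119, 78]);


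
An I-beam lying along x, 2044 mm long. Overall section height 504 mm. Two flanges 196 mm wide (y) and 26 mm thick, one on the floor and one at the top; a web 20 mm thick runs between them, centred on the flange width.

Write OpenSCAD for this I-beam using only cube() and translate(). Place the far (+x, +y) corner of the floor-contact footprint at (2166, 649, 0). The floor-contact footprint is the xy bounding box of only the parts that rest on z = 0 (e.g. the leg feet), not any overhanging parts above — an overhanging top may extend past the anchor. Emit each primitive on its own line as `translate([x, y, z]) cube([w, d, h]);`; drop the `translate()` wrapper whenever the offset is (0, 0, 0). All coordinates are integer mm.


translate([122, 453, 0]) cube([2044, 196, 26]);
translate([122, 541, 26]) cube([2044, 20, 452]);
translate([122, 453, 478]) cube([2044, 196, 26]);


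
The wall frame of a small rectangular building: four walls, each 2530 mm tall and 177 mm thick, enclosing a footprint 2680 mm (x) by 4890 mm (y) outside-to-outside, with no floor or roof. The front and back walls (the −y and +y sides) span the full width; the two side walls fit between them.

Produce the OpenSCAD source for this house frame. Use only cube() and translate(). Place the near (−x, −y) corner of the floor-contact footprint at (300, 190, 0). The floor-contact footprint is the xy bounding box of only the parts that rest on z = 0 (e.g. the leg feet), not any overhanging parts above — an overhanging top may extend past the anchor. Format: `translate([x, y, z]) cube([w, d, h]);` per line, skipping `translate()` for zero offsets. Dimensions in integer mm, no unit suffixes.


translate([300, 190, 0]) cube([2680, 177, 2530]);
translate([300, 4903, 0]) cube([2680, 177, 2530]);
translate([300, 367, 0]) cube([177, 4536, 2530]);
translate([2803, 367, 0]) cube([177, 4536, 2530]);


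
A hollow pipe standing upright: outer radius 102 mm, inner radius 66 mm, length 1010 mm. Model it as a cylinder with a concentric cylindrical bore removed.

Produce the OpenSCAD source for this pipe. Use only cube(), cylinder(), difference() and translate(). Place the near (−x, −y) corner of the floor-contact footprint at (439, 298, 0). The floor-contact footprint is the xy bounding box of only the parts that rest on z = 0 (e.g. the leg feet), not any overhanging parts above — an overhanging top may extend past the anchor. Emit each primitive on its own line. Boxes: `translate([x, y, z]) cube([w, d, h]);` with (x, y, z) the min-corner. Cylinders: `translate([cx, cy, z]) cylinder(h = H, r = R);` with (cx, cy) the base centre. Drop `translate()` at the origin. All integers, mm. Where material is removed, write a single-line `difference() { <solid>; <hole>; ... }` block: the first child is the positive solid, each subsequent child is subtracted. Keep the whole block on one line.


difference() { translate([541, 400, 0]) cylinder(h = 1010, r = 102); translate([541, 400, 0]) cylinder(h = 1010, r = 66); }


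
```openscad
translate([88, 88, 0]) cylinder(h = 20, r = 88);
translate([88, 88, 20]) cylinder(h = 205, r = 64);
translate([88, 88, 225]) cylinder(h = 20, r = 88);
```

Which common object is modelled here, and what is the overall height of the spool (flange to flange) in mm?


A spool. The overall height is 245 mm.

Three coaxial cylinders, large–small–large — a spool. Two 20 mm flanges and a 205 mm core give 20 + 205 + 20 = 245 mm.


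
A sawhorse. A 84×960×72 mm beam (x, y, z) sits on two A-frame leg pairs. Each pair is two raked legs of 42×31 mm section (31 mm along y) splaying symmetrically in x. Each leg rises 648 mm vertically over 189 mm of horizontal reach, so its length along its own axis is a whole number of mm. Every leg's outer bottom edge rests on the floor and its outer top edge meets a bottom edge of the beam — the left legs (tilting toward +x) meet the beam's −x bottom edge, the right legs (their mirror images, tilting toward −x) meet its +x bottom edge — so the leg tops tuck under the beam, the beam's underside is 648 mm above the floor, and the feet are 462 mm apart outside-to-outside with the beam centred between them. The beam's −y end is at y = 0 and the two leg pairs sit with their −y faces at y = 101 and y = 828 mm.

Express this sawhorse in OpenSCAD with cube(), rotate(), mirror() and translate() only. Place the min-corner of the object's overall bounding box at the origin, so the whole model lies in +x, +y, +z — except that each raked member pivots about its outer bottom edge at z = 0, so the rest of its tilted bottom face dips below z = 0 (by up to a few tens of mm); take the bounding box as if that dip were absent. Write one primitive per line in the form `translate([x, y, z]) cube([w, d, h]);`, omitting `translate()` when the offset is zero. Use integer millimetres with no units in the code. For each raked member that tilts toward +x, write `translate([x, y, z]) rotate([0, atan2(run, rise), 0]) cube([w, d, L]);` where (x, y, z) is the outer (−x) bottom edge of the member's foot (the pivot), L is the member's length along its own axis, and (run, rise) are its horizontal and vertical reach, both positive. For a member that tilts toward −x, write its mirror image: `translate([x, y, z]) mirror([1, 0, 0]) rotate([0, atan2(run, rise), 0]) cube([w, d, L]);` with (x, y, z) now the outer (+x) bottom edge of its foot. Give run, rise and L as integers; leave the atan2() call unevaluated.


// leg length = √(189² + 648²) = 675
// right-leg outer foot x = 2·189 + 84 = 462
// beam min-corner = (189, 0, 648)
translate([189, 0, 648]) cube([84, 960, 72]);
translate([0, 101, 0]) rotate([0, atan2(189, 648), 0]) cube([42, 31, 675]);
translate([462, 101, 0]) mirror([1, 0, 0]) rotate([0, atan2(189, 648), 0]) cube([42, 31, 675]);
translate([0, 828, 0]) rotate([0, atan2(189, 648), 0]) cube([42, 31, 675]);
translate([462, 828, 0]) mirror([1, 0, 0]) rotate([0, atan2(189, 648), 0]) cube([42, 31, 675]);


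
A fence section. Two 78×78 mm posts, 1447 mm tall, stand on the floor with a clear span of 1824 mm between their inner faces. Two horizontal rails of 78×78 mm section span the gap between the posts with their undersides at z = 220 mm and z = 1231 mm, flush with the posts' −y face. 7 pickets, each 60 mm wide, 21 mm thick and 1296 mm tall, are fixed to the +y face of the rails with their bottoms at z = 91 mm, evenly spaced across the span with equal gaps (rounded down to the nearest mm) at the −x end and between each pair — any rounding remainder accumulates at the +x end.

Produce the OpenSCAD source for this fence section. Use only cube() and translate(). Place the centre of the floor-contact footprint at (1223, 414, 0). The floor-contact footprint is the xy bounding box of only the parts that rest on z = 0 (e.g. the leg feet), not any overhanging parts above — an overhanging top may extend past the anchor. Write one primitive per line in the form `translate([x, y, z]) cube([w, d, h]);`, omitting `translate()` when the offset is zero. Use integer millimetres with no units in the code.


translate([233, 375, 0]) cube([78, 78, 1447]);
translate([2135, 375, 0]) cube([78, 78, 1447]);
translate([311, 375, 220]) cube([1824, 78, 78]);
translate([311, 375, 1231]) cube([1824, 78, 78]);
translate([486, 453, 91]) cube([60, 21, 1296]);
translate([721, 453, 91]) cube([60, 21, 1296]);
translate([956, 453, 91]) cube([60, 21, 1296]);
translate([1191, 453, 91]) cube([60, 21, 1296]);
translate([1426, 453, 91]) cube([60, 21, 1296]);
translate([1661, 453, 91]) cube([60, 21, 1296]);
translate([1896, 453, 91]) cube([60, 21, 1296]);


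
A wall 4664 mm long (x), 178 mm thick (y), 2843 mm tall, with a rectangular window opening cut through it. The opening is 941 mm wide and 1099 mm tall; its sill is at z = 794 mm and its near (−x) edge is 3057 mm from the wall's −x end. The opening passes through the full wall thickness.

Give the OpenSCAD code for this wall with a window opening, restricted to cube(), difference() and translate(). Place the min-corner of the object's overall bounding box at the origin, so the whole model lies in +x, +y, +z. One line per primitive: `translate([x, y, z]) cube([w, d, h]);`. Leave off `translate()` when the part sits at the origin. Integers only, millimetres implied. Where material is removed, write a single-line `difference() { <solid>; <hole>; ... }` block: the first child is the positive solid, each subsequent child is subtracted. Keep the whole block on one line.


difference() { cube([4664, 178, 2843]); translate([3057, 0, 794]) cube([941, 178, 1099]); }


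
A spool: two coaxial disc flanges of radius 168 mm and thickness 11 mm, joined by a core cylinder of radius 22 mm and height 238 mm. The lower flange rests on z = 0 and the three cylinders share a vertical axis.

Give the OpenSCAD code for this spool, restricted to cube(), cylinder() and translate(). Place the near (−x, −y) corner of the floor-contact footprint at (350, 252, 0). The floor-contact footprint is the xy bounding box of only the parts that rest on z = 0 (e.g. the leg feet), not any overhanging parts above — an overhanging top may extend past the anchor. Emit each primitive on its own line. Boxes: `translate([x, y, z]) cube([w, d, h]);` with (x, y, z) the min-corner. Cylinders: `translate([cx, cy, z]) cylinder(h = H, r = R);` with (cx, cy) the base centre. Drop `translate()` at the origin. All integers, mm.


translate([518, 420, 0]) cylinder(h = 11, r = 168);
translate([518, 420, 11]) cylinder(h = 238, r = 22);
translate([518, 420, 249]) cylinder(h = 11, r = 168);


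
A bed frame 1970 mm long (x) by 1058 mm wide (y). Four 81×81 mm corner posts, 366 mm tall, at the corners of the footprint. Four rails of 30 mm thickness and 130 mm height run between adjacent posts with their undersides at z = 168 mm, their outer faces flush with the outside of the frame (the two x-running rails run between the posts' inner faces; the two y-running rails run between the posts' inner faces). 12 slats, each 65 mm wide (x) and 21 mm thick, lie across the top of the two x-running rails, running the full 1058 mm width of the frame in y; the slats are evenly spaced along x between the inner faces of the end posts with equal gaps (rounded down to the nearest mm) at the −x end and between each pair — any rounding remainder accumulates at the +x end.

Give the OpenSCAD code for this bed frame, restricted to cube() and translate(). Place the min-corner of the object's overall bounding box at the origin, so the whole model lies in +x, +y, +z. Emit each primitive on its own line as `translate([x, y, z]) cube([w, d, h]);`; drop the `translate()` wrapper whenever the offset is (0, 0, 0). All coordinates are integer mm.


// slat z = rail_z + rail_h = 168 + 130 = 298
// slat gap = ⌊(1808 − 12·65) / 13⌋ = 79
cube([81, 81, 366]);
translate([0, 977, 0]) cube([81, 81, 366]);
translate([1889, 0, 0]) cube([81, 81, 366]);
translate([1889, 977, 0]) cube([81, 81, 366]);
translate([81, 0, 168]) cube([1808, 30, 130]);
translate([81, 1028, 168]) cube([1808, 30, 130]);
translate([0, 81, 168]) cube([30, 896, 130]);
translate([1940, 81, 168]) cube([30, 896, 130]);
translate([160, 0, 298]) cube([65, 1058, 21]);
translate([304, 0, 298]) cube([65, 1058, 21]);
translate([448, 0, 298]) cube([65, 1058, 21]);
translate([592, 0, 298]) cube([65, 1058, 21]);
translate([736, 0, 298]) cube([65, 1058, 21]);
translate([880, 0, 298]) cube([65, 1058, 21]);
translate([1024, 0, 298]) cube([65, 1058, 21]);
translate([1168, 0, 298]) cube([65, 1058, 21]);
translate([1312, 0, 298]) cube([65, 1058, 21]);
translate([1456, 0, 298]) cube([65, 1058, 21]);
translate([1600, 0, 298]) cube([65, 1058, 21]);
translate([1744, 0, 298]) cube([65, 1058, 21]);


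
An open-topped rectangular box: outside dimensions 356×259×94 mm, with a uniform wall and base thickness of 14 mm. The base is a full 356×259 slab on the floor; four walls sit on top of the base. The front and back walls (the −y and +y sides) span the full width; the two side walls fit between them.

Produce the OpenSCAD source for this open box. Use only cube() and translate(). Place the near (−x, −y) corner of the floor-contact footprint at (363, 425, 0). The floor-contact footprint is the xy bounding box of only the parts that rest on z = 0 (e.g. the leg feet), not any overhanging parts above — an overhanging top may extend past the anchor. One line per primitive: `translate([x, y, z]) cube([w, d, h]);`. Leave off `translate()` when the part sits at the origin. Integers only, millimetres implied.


translate([363, 425, 0]) cube([356, 259, 14]);
translate([363, 425, 14]) cube([356, 14, 80]);
translate([363, 670, 14]) cube([356, 14, 80]);
translate([363, 439, 14]) cube([14, 231, 80]);
translate([705, 439, 14]) cube([14, 231, 80]);


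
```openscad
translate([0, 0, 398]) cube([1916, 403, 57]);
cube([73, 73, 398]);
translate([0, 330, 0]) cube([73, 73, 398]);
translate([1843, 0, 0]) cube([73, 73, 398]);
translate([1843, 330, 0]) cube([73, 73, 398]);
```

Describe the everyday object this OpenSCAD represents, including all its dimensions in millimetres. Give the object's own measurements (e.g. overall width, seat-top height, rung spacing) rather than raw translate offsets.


A long wooden bench with a 1916 mm (x) × 403 mm (y) seat, 57 mm thick, its top surface 455 mm above the floor. Four 73 mm square legs at the seat corners, flush with the edges, run from z = 0 to the seat underside.


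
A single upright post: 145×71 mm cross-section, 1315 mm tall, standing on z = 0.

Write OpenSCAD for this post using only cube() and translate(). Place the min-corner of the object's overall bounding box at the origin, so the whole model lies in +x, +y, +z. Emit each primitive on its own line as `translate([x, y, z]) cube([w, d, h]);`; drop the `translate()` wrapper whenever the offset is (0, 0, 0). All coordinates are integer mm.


cube([145, 71, 1315]);


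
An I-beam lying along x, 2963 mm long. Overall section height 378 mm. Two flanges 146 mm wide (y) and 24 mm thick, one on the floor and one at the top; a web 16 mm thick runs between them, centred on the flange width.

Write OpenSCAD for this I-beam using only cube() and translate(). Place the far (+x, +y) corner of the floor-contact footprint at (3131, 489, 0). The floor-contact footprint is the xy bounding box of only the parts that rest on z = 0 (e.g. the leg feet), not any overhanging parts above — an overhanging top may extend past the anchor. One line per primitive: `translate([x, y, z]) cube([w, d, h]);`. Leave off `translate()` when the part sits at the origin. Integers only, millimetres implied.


translate([168, 343, 0]) cube([2963, 146, 24]);
translate([168, 408, 24]) cube([2963, 16, 330]);
translate([168, 343, 354]) cube([2963, 146, 24]);


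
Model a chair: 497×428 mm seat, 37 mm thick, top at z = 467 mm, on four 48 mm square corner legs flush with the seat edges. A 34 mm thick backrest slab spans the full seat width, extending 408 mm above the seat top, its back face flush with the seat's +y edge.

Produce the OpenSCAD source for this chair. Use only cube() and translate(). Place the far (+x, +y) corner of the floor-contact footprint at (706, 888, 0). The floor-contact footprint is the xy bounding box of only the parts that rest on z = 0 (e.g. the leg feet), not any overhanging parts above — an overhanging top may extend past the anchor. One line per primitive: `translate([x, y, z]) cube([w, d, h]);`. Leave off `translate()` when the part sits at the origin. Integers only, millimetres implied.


// leg_h = 467 - 37 = 430
translate([209, 460, 430]) cube([497, 428, 37]);
translate([209, 460, 0]) cube([48, 48, 430]);
translate([658, 460, 0]) cube([48, 48, 430]);
translate([209, 840, 0]) cube([48, 48, 430]);
translate([658, 840, 0]) cube([48, 48, 430]);
translate([209, 854, 467]) cube([497, 34, 408]);


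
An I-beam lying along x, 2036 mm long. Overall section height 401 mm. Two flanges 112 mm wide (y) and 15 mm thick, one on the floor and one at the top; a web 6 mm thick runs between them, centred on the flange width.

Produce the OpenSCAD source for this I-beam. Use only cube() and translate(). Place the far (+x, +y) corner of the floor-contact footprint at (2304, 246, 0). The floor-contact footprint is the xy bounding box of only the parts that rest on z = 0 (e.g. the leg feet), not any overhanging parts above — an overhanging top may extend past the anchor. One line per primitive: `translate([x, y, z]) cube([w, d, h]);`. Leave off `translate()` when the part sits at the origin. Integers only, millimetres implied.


translate([268, 134, 0]) cube([2036, 112, 15]);
translate([268, 187, 15]) cube([2036, 6, 371]);
translate([268, 134, 386]) cube([2036, 112, 15]);


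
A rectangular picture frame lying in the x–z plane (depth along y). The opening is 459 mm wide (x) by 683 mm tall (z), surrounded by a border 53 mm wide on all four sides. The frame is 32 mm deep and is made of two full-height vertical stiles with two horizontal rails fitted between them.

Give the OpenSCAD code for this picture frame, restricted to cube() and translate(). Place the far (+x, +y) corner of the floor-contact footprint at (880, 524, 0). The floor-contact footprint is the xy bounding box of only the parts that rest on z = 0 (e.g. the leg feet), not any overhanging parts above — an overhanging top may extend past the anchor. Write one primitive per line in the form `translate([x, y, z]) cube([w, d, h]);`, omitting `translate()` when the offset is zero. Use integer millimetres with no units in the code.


translate([315, 492, 0]) cube([53, 32, 789]);
translate([827, 492, 0]) cube([53, 32, 789]);
translate([368, 492, 0]) cube([459, 32, 53]);
translate([368, 492, 736]) cube([459, 32, 53]);


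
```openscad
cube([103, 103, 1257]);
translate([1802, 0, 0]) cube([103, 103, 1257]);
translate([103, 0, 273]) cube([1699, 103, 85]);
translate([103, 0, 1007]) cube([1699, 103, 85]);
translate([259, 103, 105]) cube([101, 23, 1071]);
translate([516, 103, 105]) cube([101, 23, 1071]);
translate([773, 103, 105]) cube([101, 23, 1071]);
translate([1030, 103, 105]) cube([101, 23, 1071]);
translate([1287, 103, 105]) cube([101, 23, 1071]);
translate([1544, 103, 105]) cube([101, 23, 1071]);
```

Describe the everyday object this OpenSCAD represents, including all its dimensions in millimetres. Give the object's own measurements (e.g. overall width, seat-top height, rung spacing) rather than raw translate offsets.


A fence section. Two 103×103 mm posts, 1257 mm tall, stand on the floor with a clear span of 1699 mm between their inner faces. Two horizontal rails of 103×85 mm section span the gap between the posts with their undersides at z = 273 mm and z = 1007 mm, flush with the posts' −y face. 6 pickets, each 101 mm wide, 23 mm thick and 1071 mm tall, are fixed to the +y face of the rails with their bottoms at z = 105 mm, spaced across the span with a 156 mm gap after the −x post and between neighbouring pickets, with 157 mm left before the +x post.


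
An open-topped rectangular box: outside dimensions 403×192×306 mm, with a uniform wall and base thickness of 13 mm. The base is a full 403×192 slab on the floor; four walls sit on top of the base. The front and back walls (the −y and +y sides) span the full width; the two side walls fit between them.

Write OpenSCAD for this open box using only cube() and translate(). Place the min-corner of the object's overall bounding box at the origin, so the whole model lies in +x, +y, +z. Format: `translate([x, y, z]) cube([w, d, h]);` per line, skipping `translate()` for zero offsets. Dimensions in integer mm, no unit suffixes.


cube([403, 192, 13]);
translate([0, 0, 13]) cube([403, 13, 293]);
translate([0, 179, 13]) cube([403, 13, 293]);
translate([0, 13, 13]) cube([13, 166, 293]);
translate([390, 13, 13]) cube([13, 166, 293]);


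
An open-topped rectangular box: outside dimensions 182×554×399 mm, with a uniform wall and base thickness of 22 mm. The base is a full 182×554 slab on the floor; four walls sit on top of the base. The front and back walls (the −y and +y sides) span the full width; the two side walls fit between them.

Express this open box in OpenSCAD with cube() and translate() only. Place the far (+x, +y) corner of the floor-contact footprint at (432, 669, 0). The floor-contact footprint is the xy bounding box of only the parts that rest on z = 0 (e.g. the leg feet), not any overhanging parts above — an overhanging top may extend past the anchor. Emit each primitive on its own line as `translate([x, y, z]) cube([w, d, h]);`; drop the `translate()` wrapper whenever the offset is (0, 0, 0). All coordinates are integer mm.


translate([250, 115, 0]) cube([182, 554, 22]);
translate([250, 115, 22]) cube([182, 22, 377]);
translate([250, 647, 22]) cube([182, 22, 377]);
translate([250, 137, 22]) cube([22, 510, 377]);
translate([410, 137, 22]) cube([22, 510, 377]);
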